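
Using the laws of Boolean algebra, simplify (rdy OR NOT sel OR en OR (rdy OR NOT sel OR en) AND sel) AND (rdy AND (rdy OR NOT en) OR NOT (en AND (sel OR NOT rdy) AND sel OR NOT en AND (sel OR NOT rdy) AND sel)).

(rdy OR NOT sel OR en OR (rdy OR NOT sel OR en) AND sel) AND (rdy AND (rdy OR NOT en) OR NOT (en AND (sel OR NOT rdy) AND sel OR NOT en AND (sel OR NOT rdy) AND sel))
= (rdy OR NOT sel OR en OR (rdy OR NOT sel OR en) AND sel) AND (rdy AND (rdy OR NOT en) OR NOT ((sel OR NOT rdy) AND sel))
= (rdy OR NOT sel OR en OR (rdy OR NOT sel OR en) AND sel) AND (rdy AND (rdy OR NOT en) OR NOT sel)
= (rdy OR NOT sel OR en OR (rdy OR NOT sel OR en) AND sel) AND (rdy OR NOT sel)
= (rdy OR NOT sel OR en) AND (rdy OR NOT sel)
= rdy OR NOT sel

rdy OR NOT sel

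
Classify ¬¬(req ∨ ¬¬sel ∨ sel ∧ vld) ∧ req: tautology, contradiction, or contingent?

¬¬(req ∨ ¬¬sel ∨ sel ∧ vld) ∧ req
= ¬¬(req ∨ sel ∨ sel ∧ vld) ∧ req   (double negation)
= (req ∨ sel ∨ sel ∧ vld) ∧ req   (double negation)
= (req ∨ sel) ∧ req   (absorption)
= req   (absorption)
This depends on req, so it is not a constant.

contingent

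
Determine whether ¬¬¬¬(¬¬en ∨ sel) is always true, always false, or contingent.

contingent

¬¬¬¬(¬¬en ∨ sel)
= ¬¬(¬¬en ∨ sel)   (double negation)
= ¬¬en ∨ sel   (double negation)
= en ∨ sel   (double negation)
This depends on en, sel, so it is not a constant.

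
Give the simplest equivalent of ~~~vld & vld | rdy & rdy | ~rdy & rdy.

rdy

~~~vld & vld | rdy & rdy | ~rdy & rdy
= ~vld & vld | rdy & rdy | ~rdy & rdy   [double negation]
= rdy & rdy | ~rdy & rdy   [complement / identity]
= rdy   [distribution]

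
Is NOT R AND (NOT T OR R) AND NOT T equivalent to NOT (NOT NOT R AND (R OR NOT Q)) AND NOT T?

E1: NOT R AND (NOT T OR R) AND NOT T
    = NOT R AND NOT T   — absorption
E2: NOT (NOT NOT R AND (R OR NOT Q)) AND NOT T
    = NOT (R AND (R OR NOT Q)) AND NOT T   — double negation
    = NOT R AND NOT T   — absorption
Both reduce to NOT R AND NOT T, so they are equivalent.

Yes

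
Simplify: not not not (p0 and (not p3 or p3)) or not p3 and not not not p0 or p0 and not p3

not p0 or not p3

not not not (p0 and (not p3 or p3)) or not p3 and not not not p0 or p0 and not p3
= not (p0 and (not p3 or p3)) or not p3 and not not not p0 or p0 and not p3   [double negation]
= not (p0 and (not p3 or p3)) or not p3 and not p0 or p0 and not p3   [double negation]
= not p0 or not p3 and not p0 or p0 and not p3   [complement / identity]
= not p0 or not p3   [distribution]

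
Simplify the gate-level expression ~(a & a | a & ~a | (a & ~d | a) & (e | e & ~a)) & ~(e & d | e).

~(a & a | a & ~a | (a & ~d | a) & (e | e & ~a)) & ~(e & d | e)
= ~(a & a | (a & ~d | a) & (e | e & ~a)) & ~(e & d | e)   — complement / identity
= ~(a & a | (a & ~d | a) & e) & ~(e & d | e)   — absorption
= ~(a & a | a & e) & ~(e & d | e)   — absorption
= ~(a & (a | e)) & ~(e & d | e)   — distribution
= ~a & ~(e & d | e)   — absorption
= ~a & ~e   — absorption

~a & ~e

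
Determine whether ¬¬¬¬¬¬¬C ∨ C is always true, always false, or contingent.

always true

¬¬¬¬¬¬¬C ∨ C
= ¬¬¬¬¬C ∨ C   — double negation
= ¬¬¬C ∨ C   — double negation
= ¬C ∨ C   — double negation
= True   — complement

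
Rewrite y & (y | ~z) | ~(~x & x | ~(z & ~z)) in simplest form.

y

y & (y | ~z) | ~(~x & x | ~(z & ~z))
= y & (y | ~z) | ~~(z & ~z)   — complement / identity
= y | ~~(z & ~z)   — absorption
= y | z & ~z   — double negation
= y   — complement / identity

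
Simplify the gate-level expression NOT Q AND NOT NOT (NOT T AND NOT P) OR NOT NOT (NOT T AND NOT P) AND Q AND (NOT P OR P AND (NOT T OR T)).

NOT Q AND NOT NOT (NOT T AND NOT P) OR NOT NOT (NOT T AND NOT P) AND Q AND (NOT P OR P AND (NOT T OR T))
= NOT Q AND NOT NOT (NOT T AND NOT P) OR NOT NOT (NOT T AND NOT P) AND Q AND (NOT P OR P)
= NOT Q AND NOT NOT (NOT T AND NOT P) OR NOT NOT (NOT T AND NOT P) AND Q
= NOT NOT (NOT T AND NOT P)
= NOT T AND NOT P

NOT T AND NOT P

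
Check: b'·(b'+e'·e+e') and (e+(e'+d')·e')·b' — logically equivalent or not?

Yes

E1: b'·(b'+e'·e+e')
    = b'·(b'+e')
    = b'
E2: (e+(e'+d')·e')·b'
    = (e+e')·b'
    = b'
Both reduce to b', so they are equivalent.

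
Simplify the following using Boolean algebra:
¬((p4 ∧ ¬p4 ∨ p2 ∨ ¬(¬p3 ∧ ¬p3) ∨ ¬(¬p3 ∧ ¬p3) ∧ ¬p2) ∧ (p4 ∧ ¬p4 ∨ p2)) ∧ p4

¬((p4 ∧ ¬p4 ∨ p2 ∨ ¬(¬p3 ∧ ¬p3) ∨ ¬(¬p3 ∧ ¬p3) ∧ ¬p2) ∧ (p4 ∧ ¬p4 ∨ p2)) ∧ p4
= ¬((p4 ∧ ¬p4 ∨ p2 ∨ ¬(¬p3 ∧ ¬p3)) ∧ (p4 ∧ ¬p4 ∨ p2)) ∧ p4   — absorption
= ¬((p4 ∧ ¬p4 ∨ p2 ∨ ¬¬p3) ∧ (p4 ∧ ¬p4 ∨ p2)) ∧ p4   — idempotence
= ¬((p4 ∧ ¬p4 ∨ p2 ∨ p3) ∧ (p4 ∧ ¬p4 ∨ p2)) ∧ p4   — double negation
= ¬(p4 ∧ ¬p4 ∨ p2) ∧ p4   — absorption
= ¬p2 ∧ p4   — complement / identity

¬p2 ∧ p4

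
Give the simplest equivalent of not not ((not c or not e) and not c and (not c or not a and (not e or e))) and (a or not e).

not not ((not c or not e) and not c and (not c or not a and (not e or e))) and (a or not e)
= not not (not c and (not c or not a and (not e or e))) and (a or not e)   — absorption
= not not (not c and (not c or not a)) and (a or not e)   — complement / identity
= not not not c and (a or not e)   — absorption
= not c and (a or not e)   — double negation

not c and (a or not e)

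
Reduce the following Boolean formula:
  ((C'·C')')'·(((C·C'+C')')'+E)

((C'·C')')'·(((C·C'+C')')'+E)
= ((C'·C')')'·(((C')')'+E)   — complement / identity
= ((C')')'·(((C')')'+E)   — idempotence
= ((C')')'   — absorption
= C'   — double negation

C'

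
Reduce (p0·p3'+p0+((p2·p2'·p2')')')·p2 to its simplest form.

p0·p2

(p0·p3'+p0+((p2·p2'·p2')')')·p2
= (p0+((p2·p2'·p2')')')·p2   (absorption)
= (p0+p2·p2'·p2')·p2   (double negation)
= (p0+p2·p2')·p2   (idempotence)
= p0·p2   (complement / identity)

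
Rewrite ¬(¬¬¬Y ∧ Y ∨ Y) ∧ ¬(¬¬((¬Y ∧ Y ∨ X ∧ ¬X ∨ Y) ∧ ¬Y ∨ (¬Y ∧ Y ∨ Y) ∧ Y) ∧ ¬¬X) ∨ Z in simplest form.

¬(¬¬¬Y ∧ Y ∨ Y) ∧ ¬(¬¬((¬Y ∧ Y ∨ X ∧ ¬X ∨ Y) ∧ ¬Y ∨ (¬Y ∧ Y ∨ Y) ∧ Y) ∧ ¬¬X) ∨ Z
= ¬(¬¬¬Y ∧ Y ∨ Y) ∧ ¬(¬¬((¬Y ∧ Y ∨ Y) ∧ ¬Y ∨ (¬Y ∧ Y ∨ Y) ∧ Y) ∧ ¬¬X) ∨ Z   (complement / identity)
= ¬(¬¬¬Y ∧ Y ∨ Y) ∧ ¬(¬¬(¬Y ∧ Y ∨ Y) ∧ ¬¬X) ∨ Z   (distribution)
= ¬(¬¬¬Y ∧ Y ∨ Y) ∧ (¬(¬Y ∧ Y ∨ Y) ∨ ¬X) ∨ Z   (De Morgan)
= ¬(¬Y ∧ Y ∨ Y) ∧ (¬(¬Y ∧ Y ∨ Y) ∨ ¬X) ∨ Z   (double negation)
= ¬(¬Y ∧ Y ∨ Y) ∨ Z   (absorption)
= ¬Y ∨ Z   (complement / identity)

¬Y ∨ Z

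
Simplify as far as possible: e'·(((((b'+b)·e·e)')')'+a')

e'

e'·(((((b'+b)·e·e)')')'+a')
= e'·((((e·e)')')'+a')   (complement / identity)
= e'·((e·e)'+a')   (double negation)
= e'·(e'+a')   (idempotence)
= e'   (absorption)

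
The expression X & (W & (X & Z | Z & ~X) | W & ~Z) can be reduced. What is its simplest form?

X & (W & (X & Z | Z & ~X) | W & ~Z)
= X & (W & Z | W & ~Z)   (distribution)
= X & W   (distribution)

X & W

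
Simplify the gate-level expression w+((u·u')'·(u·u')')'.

w+((u·u')'·(u·u')')'
= w+u·u'+u·u'   — De Morgan
= w+u·u'   — idempotence
= w   — complement / identity

w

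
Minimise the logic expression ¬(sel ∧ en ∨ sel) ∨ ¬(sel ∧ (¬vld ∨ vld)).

¬sel

¬(sel ∧ en ∨ sel) ∨ ¬(sel ∧ (¬vld ∨ vld))
= ¬sel ∨ ¬(sel ∧ (¬vld ∨ vld))
= ¬sel ∨ ¬sel
= ¬sel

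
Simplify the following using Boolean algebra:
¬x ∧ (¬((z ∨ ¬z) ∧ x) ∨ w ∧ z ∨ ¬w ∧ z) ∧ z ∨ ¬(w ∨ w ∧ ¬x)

¬x ∧ z ∨ ¬w

¬x ∧ (¬((z ∨ ¬z) ∧ x) ∨ w ∧ z ∨ ¬w ∧ z) ∧ z ∨ ¬(w ∨ w ∧ ¬x)
= ¬x ∧ (¬((z ∨ ¬z) ∧ x) ∨ z) ∧ z ∨ ¬(w ∨ w ∧ ¬x)   — distribution
= ¬x ∧ (¬x ∨ z) ∧ z ∨ ¬(w ∨ w ∧ ¬x)   — complement / identity
= ¬x ∧ z ∨ ¬(w ∨ w ∧ ¬x)   — absorption
= ¬x ∧ z ∨ ¬w   — absorption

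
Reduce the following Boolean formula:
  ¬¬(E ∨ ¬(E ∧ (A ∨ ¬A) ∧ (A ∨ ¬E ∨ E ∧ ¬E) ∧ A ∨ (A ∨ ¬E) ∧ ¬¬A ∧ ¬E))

¬¬(E ∨ ¬(E ∧ (A ∨ ¬A) ∧ (A ∨ ¬E ∨ E ∧ ¬E) ∧ A ∨ (A ∨ ¬E) ∧ ¬¬A ∧ ¬E))
= ¬¬(E ∨ ¬(E ∧ (A ∨ ¬A) ∧ (A ∨ ¬E ∨ E ∧ ¬E) ∧ A ∨ (A ∨ ¬E) ∧ A ∧ ¬E))   [double negation]
= ¬¬(E ∨ ¬(E ∧ (A ∨ ¬A) ∧ (A ∨ ¬E) ∧ A ∨ (A ∨ ¬E) ∧ A ∧ ¬E))   [complement / identity]
= ¬¬(E ∨ ¬(E ∧ (A ∨ ¬E) ∧ A ∨ (A ∨ ¬E) ∧ A ∧ ¬E))   [complement / identity]
= ¬¬(E ∨ ¬((A ∨ ¬E) ∧ A))   [distribution]
= ¬¬(E ∨ ¬A)   [absorption]
= E ∨ ¬A   [double negation]

E ∨ ¬A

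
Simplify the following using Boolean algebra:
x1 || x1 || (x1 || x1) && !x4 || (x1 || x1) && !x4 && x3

x1

x1 || x1 || (x1 || x1) && !x4 || (x1 || x1) && !x4 && x3
= x1 || x1 || (x1 || x1) && !x4
= x1 || x1
= x1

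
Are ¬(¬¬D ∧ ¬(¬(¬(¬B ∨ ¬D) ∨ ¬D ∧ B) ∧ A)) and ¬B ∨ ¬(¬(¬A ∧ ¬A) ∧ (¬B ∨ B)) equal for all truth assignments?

E1: ¬(¬¬D ∧ ¬(¬(¬(¬B ∨ ¬D) ∨ ¬D ∧ B) ∧ A))
    = ¬(¬¬D ∧ ¬(¬(B ∧ D ∨ ¬D ∧ B) ∧ A))   — De Morgan
    = ¬D ∨ ¬(B ∧ D ∨ ¬D ∧ B) ∧ A   — De Morgan
    = ¬D ∨ ¬B ∧ A   — distribution
E2: ¬B ∨ ¬(¬(¬A ∧ ¬A) ∧ (¬B ∨ B))
    = ¬B ∨ ¬((A ∨ A) ∧ (¬B ∨ B))   — De Morgan
    = ¬B ∨ ¬(A ∧ (¬B ∨ B))   — idempotence
    = ¬B ∨ ¬A   — complement / identity
These differ: at A=0, B=1, D=1, E1 = 0 but E2 = 1.

No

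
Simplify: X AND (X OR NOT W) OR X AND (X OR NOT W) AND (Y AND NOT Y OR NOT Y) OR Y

X OR Y

X AND (X OR NOT W) OR X AND (X OR NOT W) AND (Y AND NOT Y OR NOT Y) OR Y
= X AND (X OR NOT W) OR X AND (X OR NOT W) AND NOT Y OR Y   — complement / identity
= X AND (X OR NOT W) OR Y   — absorption
= X OR Y   — absorption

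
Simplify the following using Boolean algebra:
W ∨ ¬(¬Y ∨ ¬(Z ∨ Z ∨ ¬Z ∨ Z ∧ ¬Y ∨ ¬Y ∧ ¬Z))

W ∨ ¬(¬Y ∨ ¬(Z ∨ Z ∨ ¬Z ∨ Z ∧ ¬Y ∨ ¬Y ∧ ¬Z))
= W ∨ Y ∧ (Z ∨ Z ∨ ¬Z ∨ Z ∧ ¬Y ∨ ¬Y ∧ ¬Z)   — De Morgan
= W ∨ Y ∧ (Z ∨ ¬Z ∨ Z ∧ ¬Y ∨ ¬Y ∧ ¬Z)   — idempotence
= W ∨ Y ∧ (Z ∨ ¬Z ∨ (Z ∨ ¬Z) ∧ ¬Y)   — distribution
= W ∨ Y ∧ (Z ∨ ¬Z)   — absorption
= W ∨ Y   — complement / identity

W ∨ Y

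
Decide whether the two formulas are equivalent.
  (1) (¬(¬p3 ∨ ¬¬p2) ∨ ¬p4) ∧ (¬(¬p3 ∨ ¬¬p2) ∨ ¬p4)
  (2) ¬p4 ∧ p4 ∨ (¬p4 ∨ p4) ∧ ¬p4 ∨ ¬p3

E1: (¬(¬p3 ∨ ¬¬p2) ∨ ¬p4) ∧ (¬(¬p3 ∨ ¬¬p2) ∨ ¬p4)
    = ¬(¬p3 ∨ ¬¬p2) ∨ ¬p4   — idempotence
    = p3 ∧ ¬p2 ∨ ¬p4   — De Morgan
E2: ¬p4 ∧ p4 ∨ (¬p4 ∨ p4) ∧ ¬p4 ∨ ¬p3
    = (¬p4 ∨ p4) ∧ ¬p4 ∨ ¬p3   — complement / identity
    = ¬p4 ∨ ¬p3   — complement / identity
These differ: at p2=1, p3=0, p4=1, E1 = 0 but E2 = 1.

No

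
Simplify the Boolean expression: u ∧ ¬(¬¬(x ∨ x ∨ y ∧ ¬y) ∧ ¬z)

u ∧ ¬(¬¬(x ∨ x ∨ y ∧ ¬y) ∧ ¬z)
= u ∧ (¬(x ∨ x ∨ y ∧ ¬y) ∨ z)
= u ∧ (¬(x ∨ x) ∨ z)
= u ∧ (¬x ∨ z)

u ∧ (¬x ∨ z)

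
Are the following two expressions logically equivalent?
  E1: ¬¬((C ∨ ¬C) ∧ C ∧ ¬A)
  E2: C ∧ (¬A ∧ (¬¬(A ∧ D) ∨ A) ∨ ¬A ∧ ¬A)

E1: ¬¬((C ∨ ¬C) ∧ C ∧ ¬A)
    = (C ∨ ¬C) ∧ C ∧ ¬A   (double negation)
    = C ∧ ¬A   (complement / identity)
E2: C ∧ (¬A ∧ (¬¬(A ∧ D) ∨ A) ∨ ¬A ∧ ¬A)
    = C ∧ (¬A ∧ (A ∧ D ∨ A) ∨ ¬A ∧ ¬A)   (double negation)
    = C ∧ (¬A ∧ A ∨ ¬A ∧ ¬A)   (absorption)
    = C ∧ ¬A   (distribution)
Both reduce to C ∧ ¬A, so they are equivalent.

Yes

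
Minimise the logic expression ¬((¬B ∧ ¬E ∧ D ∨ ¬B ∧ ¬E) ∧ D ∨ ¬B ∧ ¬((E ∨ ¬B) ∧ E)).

B ∨ E

¬((¬B ∧ ¬E ∧ D ∨ ¬B ∧ ¬E) ∧ D ∨ ¬B ∧ ¬((E ∨ ¬B) ∧ E))
= ¬((¬B ∧ ¬E ∧ D ∨ ¬B ∧ ¬E) ∧ D ∨ ¬B ∧ ¬E)
= ¬(¬B ∧ ¬E ∧ D ∨ ¬B ∧ ¬E)
= ¬(¬B ∧ ¬E)
= B ∨ E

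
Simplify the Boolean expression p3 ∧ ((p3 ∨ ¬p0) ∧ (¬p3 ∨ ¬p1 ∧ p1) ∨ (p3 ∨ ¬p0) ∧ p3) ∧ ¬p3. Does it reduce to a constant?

p3 ∧ ((p3 ∨ ¬p0) ∧ (¬p3 ∨ ¬p1 ∧ p1) ∨ (p3 ∨ ¬p0) ∧ p3) ∧ ¬p3
= p3 ∧ ((p3 ∨ ¬p0) ∧ ¬p3 ∨ (p3 ∨ ¬p0) ∧ p3) ∧ ¬p3   — complement / identity
= p3 ∧ (p3 ∨ ¬p0) ∧ ¬p3   — distribution
= p3 ∧ ¬p3   — absorption
= False   — complement

False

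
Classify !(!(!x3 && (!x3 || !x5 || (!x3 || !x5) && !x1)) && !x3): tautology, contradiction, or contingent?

tautology

!(!(!x3 && (!x3 || !x5 || (!x3 || !x5) && !x1)) && !x3)
= !(!(!x3 && (!x3 || !x5)) && !x3)
= !(!!x3 && !x3)
= !x3 || x3
= true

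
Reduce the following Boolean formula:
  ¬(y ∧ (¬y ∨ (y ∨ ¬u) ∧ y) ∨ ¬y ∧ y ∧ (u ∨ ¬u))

¬(y ∧ (¬y ∨ (y ∨ ¬u) ∧ y) ∨ ¬y ∧ y ∧ (u ∨ ¬u))
= ¬(y ∧ (¬y ∨ (y ∨ ¬u) ∧ y) ∨ ¬y ∧ y)   [complement / identity]
= ¬(y ∧ (¬y ∨ y) ∨ ¬y ∧ y)   [absorption]
= ¬(y ∧ (¬y ∨ y))   [complement / identity]
= ¬y   [complement / identity]

¬y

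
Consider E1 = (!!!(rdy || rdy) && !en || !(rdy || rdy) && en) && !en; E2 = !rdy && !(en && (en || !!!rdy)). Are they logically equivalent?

Yes

E1: (!!!(rdy || rdy) && !en || !(rdy || rdy) && en) && !en
    = (!(rdy || rdy) && !en || !(rdy || rdy) && en) && !en   — double negation
    = !(rdy || rdy) && !en   — distribution
    = !rdy && !en   — idempotence
E2: !rdy && !(en && (en || !!!rdy))
    = !rdy && !(en && (en || !rdy))   — double negation
    = !rdy && !en   — absorption
Both reduce to !rdy && !en, so they are equivalent.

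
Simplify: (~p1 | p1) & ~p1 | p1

1

(~p1 | p1) & ~p1 | p1
= ~p1 | p1   [complement / identity]
= 1   [complement]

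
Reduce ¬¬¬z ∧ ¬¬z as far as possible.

¬¬¬z ∧ ¬¬z
= ¬z ∧ ¬¬z   (double negation)
= ¬z ∧ z   (double negation)
= False   (complement)

False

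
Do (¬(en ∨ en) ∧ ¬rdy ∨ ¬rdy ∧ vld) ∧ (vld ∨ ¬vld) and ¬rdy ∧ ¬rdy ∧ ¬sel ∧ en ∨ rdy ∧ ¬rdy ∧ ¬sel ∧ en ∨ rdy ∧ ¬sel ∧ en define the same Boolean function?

No

E1: (¬(en ∨ en) ∧ ¬rdy ∨ ¬rdy ∧ vld) ∧ (vld ∨ ¬vld)
    = (¬en ∧ ¬rdy ∨ ¬rdy ∧ vld) ∧ (vld ∨ ¬vld)   — idempotence
    = ¬en ∧ ¬rdy ∨ ¬rdy ∧ vld   — complement / identity
    = ¬rdy ∧ (¬en ∨ vld)   — distribution
E2: ¬rdy ∧ ¬rdy ∧ ¬sel ∧ en ∨ rdy ∧ ¬rdy ∧ ¬sel ∧ en ∨ rdy ∧ ¬sel ∧ en
    = ¬rdy ∧ ¬sel ∧ en ∨ rdy ∧ ¬sel ∧ en   — distribution
    = ¬sel ∧ en   — distribution
These differ: at en=1, rdy=0, sel=1, vld=1, E1 = 1 but E2 = 0.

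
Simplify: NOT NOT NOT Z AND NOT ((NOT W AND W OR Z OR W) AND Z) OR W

NOT NOT NOT Z AND NOT ((NOT W AND W OR Z OR W) AND Z) OR W
= NOT NOT NOT Z AND NOT ((Z OR W) AND Z) OR W
= NOT NOT NOT Z AND NOT Z OR W
= NOT Z AND NOT Z OR W
= NOT Z OR W

NOT Z OR W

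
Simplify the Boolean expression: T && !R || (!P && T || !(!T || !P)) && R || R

T || R

T && !R || (!P && T || !(!T || !P)) && R || R
= T && !R || (!P && T || T && P) && R || R
= T && !R || T && R || R
= T || R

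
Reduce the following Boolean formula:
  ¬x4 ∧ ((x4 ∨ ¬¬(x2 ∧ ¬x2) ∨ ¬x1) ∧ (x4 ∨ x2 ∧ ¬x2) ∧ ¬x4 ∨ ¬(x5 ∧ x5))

¬x4 ∧ ¬x5

¬x4 ∧ ((x4 ∨ ¬¬(x2 ∧ ¬x2) ∨ ¬x1) ∧ (x4 ∨ x2 ∧ ¬x2) ∧ ¬x4 ∨ ¬(x5 ∧ x5))
= ¬x4 ∧ ((x4 ∨ ¬¬(x2 ∧ ¬x2) ∨ ¬x1) ∧ (x4 ∨ x2 ∧ ¬x2) ∧ ¬x4 ∨ ¬x5)
= ¬x4 ∧ ((x4 ∨ x2 ∧ ¬x2 ∨ ¬x1) ∧ (x4 ∨ x2 ∧ ¬x2) ∧ ¬x4 ∨ ¬x5)
= ¬x4 ∧ ((x4 ∨ x2 ∧ ¬x2) ∧ ¬x4 ∨ ¬x5)
= ¬x4 ∧ (x4 ∧ ¬x4 ∨ ¬x5)
= ¬x4 ∧ ¬x5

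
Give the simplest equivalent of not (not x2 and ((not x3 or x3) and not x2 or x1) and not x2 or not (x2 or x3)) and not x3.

x2 and not x3

not (not x2 and ((not x3 or x3) and not x2 or x1) and not x2 or not (x2 or x3)) and not x3
= not (not x2 and (not x2 or x1) and not x2 or not (x2 or x3)) and not x3   (complement / identity)
= not (not x2 and not x2 or not (x2 or x3)) and not x3   (absorption)
= not (not x2 or not (x2 or x3)) and not x3   (idempotence)
= x2 and (x2 or x3) and not x3   (De Morgan)
= x2 and not x3   (absorption)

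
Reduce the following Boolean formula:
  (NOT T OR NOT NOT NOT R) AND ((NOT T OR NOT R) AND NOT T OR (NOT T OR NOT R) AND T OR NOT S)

(NOT T OR NOT NOT NOT R) AND ((NOT T OR NOT R) AND NOT T OR (NOT T OR NOT R) AND T OR NOT S)
= (NOT T OR NOT NOT NOT R) AND (NOT T OR NOT R OR NOT S)   [distribution]
= (NOT T OR NOT R) AND (NOT T OR NOT R OR NOT S)   [double negation]
= NOT T OR NOT R   [absorption]

NOT T OR NOT R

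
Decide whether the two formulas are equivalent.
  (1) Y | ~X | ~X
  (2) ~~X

E1: Y | ~X | ~X
    = Y | ~X
E2: ~~X
    = X
These differ: at X=0, Y=0, E1 = 1 but E2 = 0.

No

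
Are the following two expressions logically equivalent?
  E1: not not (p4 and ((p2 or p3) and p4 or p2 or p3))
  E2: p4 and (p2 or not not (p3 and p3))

Yes

E1: not not (p4 and ((p2 or p3) and p4 or p2 or p3))
    = p4 and ((p2 or p3) and p4 or p2 or p3)   (double negation)
    = p4 and (p2 or p3)   (absorption)
E2: p4 and (p2 or not not (p3 and p3))
    = p4 and (p2 or p3 and p3)   (double negation)
    = p4 and (p2 or p3)   (idempotence)
Both reduce to p4 and (p2 or p3), so they are equivalent.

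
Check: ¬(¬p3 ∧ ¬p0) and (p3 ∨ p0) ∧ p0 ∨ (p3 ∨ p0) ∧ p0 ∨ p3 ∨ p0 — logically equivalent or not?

Yes

E1: ¬(¬p3 ∧ ¬p0)
    = p3 ∨ p0   [De Morgan]
E2: (p3 ∨ p0) ∧ p0 ∨ (p3 ∨ p0) ∧ p0 ∨ p3 ∨ p0
    = (p3 ∨ p0) ∧ p0 ∨ p3 ∨ p0   [idempotence]
    = p3 ∨ p0   [absorption]
Both reduce to p3 ∨ p0, so they are equivalent.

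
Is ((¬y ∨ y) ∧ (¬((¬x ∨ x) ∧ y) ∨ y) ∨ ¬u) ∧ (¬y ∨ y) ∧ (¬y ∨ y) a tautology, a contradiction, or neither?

((¬y ∨ y) ∧ (¬((¬x ∨ x) ∧ y) ∨ y) ∨ ¬u) ∧ (¬y ∨ y) ∧ (¬y ∨ y)
= ((¬y ∨ y) ∧ (¬y ∨ y) ∨ ¬u) ∧ (¬y ∨ y) ∧ (¬y ∨ y)
= (¬y ∨ y) ∧ (¬y ∨ y)
= ¬y ∨ y
= True

tautology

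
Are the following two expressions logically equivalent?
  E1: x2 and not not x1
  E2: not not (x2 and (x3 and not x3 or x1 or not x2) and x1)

E1: x2 and not not x1
    = x2 and x1   (double negation)
E2: not not (x2 and (x3 and not x3 or x1 or not x2) and x1)
    = not not (x2 and (x1 or not x2) and x1)   (complement / identity)
    = not not (x2 and x1)   (absorption)
    = x2 and x1   (double negation)
Both reduce to x2 and x1, so they are equivalent.

Yes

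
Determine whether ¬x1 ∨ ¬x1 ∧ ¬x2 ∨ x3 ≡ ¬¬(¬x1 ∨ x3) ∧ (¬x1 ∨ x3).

E1: ¬x1 ∨ ¬x1 ∧ ¬x2 ∨ x3
    = ¬x1 ∨ x3   [absorption]
E2: ¬¬(¬x1 ∨ x3) ∧ (¬x1 ∨ x3)
    = (¬x1 ∨ x3) ∧ (¬x1 ∨ x3)   [double negation]
    = ¬x1 ∨ x3   [idempotence]
Both reduce to ¬x1 ∨ x3, so they are equivalent.

Yes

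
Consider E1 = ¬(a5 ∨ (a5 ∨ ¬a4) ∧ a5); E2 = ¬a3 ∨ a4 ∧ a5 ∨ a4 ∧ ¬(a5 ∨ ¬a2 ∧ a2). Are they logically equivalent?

E1: ¬(a5 ∨ (a5 ∨ ¬a4) ∧ a5)
    = ¬(a5 ∨ a5)   — absorption
    = ¬a5   — idempotence
E2: ¬a3 ∨ a4 ∧ a5 ∨ a4 ∧ ¬(a5 ∨ ¬a2 ∧ a2)
    = ¬a3 ∨ a4 ∧ a5 ∨ a4 ∧ ¬a5   — complement / identity
    = ¬a3 ∨ a4   — distribution
These differ: at a2=0, a3=0, a4=0, a5=1, E1 = 0 but E2 = 1.

No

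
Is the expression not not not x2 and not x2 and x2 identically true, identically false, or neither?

identically false

not not not x2 and not x2 and x2
= not x2 and not x2 and x2   (double negation)
= not x2 and x2   (idempotence)
= False   (complement)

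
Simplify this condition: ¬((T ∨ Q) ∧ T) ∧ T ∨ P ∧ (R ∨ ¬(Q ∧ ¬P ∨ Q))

P ∧ (R ∨ ¬Q)

¬((T ∨ Q) ∧ T) ∧ T ∨ P ∧ (R ∨ ¬(Q ∧ ¬P ∨ Q))
= ¬T ∧ T ∨ P ∧ (R ∨ ¬(Q ∧ ¬P ∨ Q))   — absorption
= ¬T ∧ T ∨ P ∧ (R ∨ ¬Q)   — absorption
= P ∧ (R ∨ ¬Q)   — complement / identity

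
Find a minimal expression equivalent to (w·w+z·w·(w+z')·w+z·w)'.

w'

(w·w+z·w·(w+z')·w+z·w)'
= (w·w+z·w·w+z·w)'   — absorption
= (w·w+z·w)'   — absorption
= (w·(w+z))'   — distribution
= w'   — absorption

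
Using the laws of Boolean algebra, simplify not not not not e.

e

not not not not e
= not not e
= e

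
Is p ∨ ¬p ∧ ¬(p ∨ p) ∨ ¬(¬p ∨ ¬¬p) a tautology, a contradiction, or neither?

p ∨ ¬p ∧ ¬(p ∨ p) ∨ ¬(¬p ∨ ¬¬p)
= p ∨ ¬p ∧ ¬p ∨ ¬(¬p ∨ ¬¬p)   — idempotence
= p ∨ ¬p ∧ ¬p ∨ p ∧ ¬p   — De Morgan
= p ∨ ¬p   — distribution
= True   — complement

tautology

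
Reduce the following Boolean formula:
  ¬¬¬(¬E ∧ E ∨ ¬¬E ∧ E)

¬E

¬¬¬(¬E ∧ E ∨ ¬¬E ∧ E)
= ¬¬¬(¬E ∧ E ∨ E ∧ E)
= ¬¬¬E
= ¬E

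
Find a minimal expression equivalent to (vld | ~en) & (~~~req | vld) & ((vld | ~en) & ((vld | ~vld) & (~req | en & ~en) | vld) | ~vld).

vld | ~en & ~req

(vld | ~en) & (~~~req | vld) & ((vld | ~en) & ((vld | ~vld) & (~req | en & ~en) | vld) | ~vld)
= (vld | ~en) & (~req | vld) & ((vld | ~en) & ((vld | ~vld) & (~req | en & ~en) | vld) | ~vld)   [double negation]
= (vld | ~en) & (~req | vld) & ((vld | ~en) & (~req | en & ~en | vld) | ~vld)   [complement / identity]
= (vld | ~en) & (~req | vld) & ((vld | ~en) & (~req | vld) | ~vld)   [complement / identity]
= (vld | ~en) & (~req | vld)   [absorption]
= vld | ~en & ~req   [distribution]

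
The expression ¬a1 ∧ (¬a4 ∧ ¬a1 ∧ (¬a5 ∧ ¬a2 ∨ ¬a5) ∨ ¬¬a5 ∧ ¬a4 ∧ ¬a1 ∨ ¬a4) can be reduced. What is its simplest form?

¬a1 ∧ (¬a4 ∧ ¬a1 ∧ (¬a5 ∧ ¬a2 ∨ ¬a5) ∨ ¬¬a5 ∧ ¬a4 ∧ ¬a1 ∨ ¬a4)
= ¬a1 ∧ (¬a4 ∧ ¬a1 ∧ ¬a5 ∨ ¬¬a5 ∧ ¬a4 ∧ ¬a1 ∨ ¬a4)   [absorption]
= ¬a1 ∧ (¬a4 ∧ ¬a1 ∧ ¬a5 ∨ a5 ∧ ¬a4 ∧ ¬a1 ∨ ¬a4)   [double negation]
= ¬a1 ∧ (¬a4 ∧ ¬a1 ∨ ¬a4)   [distribution]
= ¬a1 ∧ ¬a4   [absorption]

¬a1 ∧ ¬a4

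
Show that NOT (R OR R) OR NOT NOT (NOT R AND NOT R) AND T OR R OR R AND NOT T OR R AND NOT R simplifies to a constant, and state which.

TRUE

NOT (R OR R) OR NOT NOT (NOT R AND NOT R) AND T OR R OR R AND NOT T OR R AND NOT R
= NOT (R OR R) OR NOT NOT (NOT R AND NOT R) AND T OR R OR R AND NOT T   (complement / identity)
= NOT (R OR R) OR NOT (R OR R) AND T OR R OR R AND NOT T   (De Morgan)
= NOT (R OR R) OR R OR R AND NOT T   (absorption)
= NOT R OR R OR R AND NOT T   (idempotence)
= NOT R OR R   (absorption)
= TRUE   (complement)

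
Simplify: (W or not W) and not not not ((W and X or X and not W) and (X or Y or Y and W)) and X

(W or not W) and not not not ((W and X or X and not W) and (X or Y or Y and W)) and X
= (W or not W) and not not not (X and (X or Y or Y and W)) and X   (distribution)
= (W or not W) and not not not (X and (X or Y)) and X   (absorption)
= (W or not W) and not not not X and X   (absorption)
= not not not X and X   (complement / identity)
= not X and X   (double negation)
= False   (complement)

False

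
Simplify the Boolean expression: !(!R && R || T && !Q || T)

!(!R && R || T && !Q || T)
= !(T && !Q || T)   [complement / identity]
= !T   [absorption]

!T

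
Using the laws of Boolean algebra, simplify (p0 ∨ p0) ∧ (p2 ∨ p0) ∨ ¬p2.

(p0 ∨ p0) ∧ (p2 ∨ p0) ∨ ¬p2
= p0 ∧ p2 ∨ p0 ∨ ¬p2   (distribution)
= p0 ∨ ¬p2   (absorption)

p0 ∨ ¬p2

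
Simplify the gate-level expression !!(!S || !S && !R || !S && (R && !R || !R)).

!!(!S || !S && !R || !S && (R && !R || !R))
= !!(!S || !S && (R && !R || !R))
= !!(!S || !S && !R)
= !!!S
= !S

!S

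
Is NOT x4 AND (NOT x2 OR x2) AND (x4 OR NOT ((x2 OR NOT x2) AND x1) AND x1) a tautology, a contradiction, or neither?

contradiction

NOT x4 AND (NOT x2 OR x2) AND (x4 OR NOT ((x2 OR NOT x2) AND x1) AND x1)
= NOT x4 AND (x4 OR NOT ((x2 OR NOT x2) AND x1) AND x1)
= NOT x4 AND (x4 OR NOT x1 AND x1)
= NOT x4 AND x4
= FALSE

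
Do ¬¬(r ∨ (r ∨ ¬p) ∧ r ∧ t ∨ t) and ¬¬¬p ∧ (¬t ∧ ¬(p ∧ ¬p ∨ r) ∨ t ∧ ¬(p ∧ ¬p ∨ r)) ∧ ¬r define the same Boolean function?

E1: ¬¬(r ∨ (r ∨ ¬p) ∧ r ∧ t ∨ t)
    = ¬¬(r ∨ r ∧ t ∨ t)   (absorption)
    = ¬¬(r ∨ t)   (absorption)
    = r ∨ t   (double negation)
E2: ¬¬¬p ∧ (¬t ∧ ¬(p ∧ ¬p ∨ r) ∨ t ∧ ¬(p ∧ ¬p ∨ r)) ∧ ¬r
    = ¬¬¬p ∧ ¬(p ∧ ¬p ∨ r) ∧ ¬r   (distribution)
    = ¬p ∧ ¬(p ∧ ¬p ∨ r) ∧ ¬r   (double negation)
    = ¬p ∧ ¬r ∧ ¬r   (complement / identity)
    = ¬p ∧ ¬r   (idempotence)
These differ: at p=1, r=1, t=1, E1 = 1 but E2 = 0.

No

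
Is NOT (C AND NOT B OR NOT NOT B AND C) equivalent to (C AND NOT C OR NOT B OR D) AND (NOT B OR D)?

No

E1: NOT (C AND NOT B OR NOT NOT B AND C)
    = NOT (C AND NOT B OR B AND C)
    = NOT C
E2: (C AND NOT C OR NOT B OR D) AND (NOT B OR D)
    = (NOT B OR D) AND (NOT B OR D)
    = NOT B OR D
These differ: at B=0, C=1, D=0, E1 = 0 but E2 = 1.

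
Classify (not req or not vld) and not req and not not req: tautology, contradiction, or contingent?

contradiction

(not req or not vld) and not req and not not req
= not req and not not req   (absorption)
= not req and req   (double negation)
= False   (complement)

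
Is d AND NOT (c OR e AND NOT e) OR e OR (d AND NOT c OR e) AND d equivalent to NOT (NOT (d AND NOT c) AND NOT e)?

E1: d AND NOT (c OR e AND NOT e) OR e OR (d AND NOT c OR e) AND d
    = d AND NOT c OR e OR (d AND NOT c OR e) AND d   [complement / identity]
    = d AND NOT c OR e   [absorption]
E2: NOT (NOT (d AND NOT c) AND NOT e)
    = d AND NOT c OR e   [De Morgan]
Both reduce to d AND NOT c OR e, so they are equivalent.

Yes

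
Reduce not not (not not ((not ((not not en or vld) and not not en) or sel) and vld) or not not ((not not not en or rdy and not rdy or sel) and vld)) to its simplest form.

not not (not not ((not ((not not en or vld) and not not en) or sel) and vld) or not not ((not not not en or rdy and not rdy or sel) and vld))
= not not (not not ((not not not en or sel) and vld) or not not ((not not not en or rdy and not rdy or sel) and vld))   [absorption]
= not not (not not ((not not not en or sel) and vld) or not not ((not not not en or sel) and vld))   [complement / identity]
= not not not not ((not not not en or sel) and vld)   [idempotence]
= not not ((not not not en or sel) and vld)   [double negation]
= not not ((not en or sel) and vld)   [double negation]
= (not en or sel) and vld   [double negation]

(not en or sel) and vld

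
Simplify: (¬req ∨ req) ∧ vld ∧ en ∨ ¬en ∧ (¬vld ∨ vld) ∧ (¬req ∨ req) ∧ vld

(¬req ∨ req) ∧ vld ∧ en ∨ ¬en ∧ (¬vld ∨ vld) ∧ (¬req ∨ req) ∧ vld
= (¬req ∨ req) ∧ vld ∧ en ∨ ¬en ∧ (¬req ∨ req) ∧ vld   [complement / identity]
= (¬req ∨ req) ∧ vld   [distribution]
= vld   [complement / identity]

vld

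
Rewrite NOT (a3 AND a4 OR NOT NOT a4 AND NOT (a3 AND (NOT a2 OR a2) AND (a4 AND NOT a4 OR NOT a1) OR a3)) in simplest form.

NOT (a3 AND a4 OR NOT NOT a4 AND NOT (a3 AND (NOT a2 OR a2) AND (a4 AND NOT a4 OR NOT a1) OR a3))
= NOT (a3 AND a4 OR a4 AND NOT (a3 AND (NOT a2 OR a2) AND (a4 AND NOT a4 OR NOT a1) OR a3))   [double negation]
= NOT (a3 AND a4 OR a4 AND NOT (a3 AND (a4 AND NOT a4 OR NOT a1) OR a3))   [complement / identity]
= NOT (a3 AND a4 OR a4 AND NOT (a3 AND NOT a1 OR a3))   [complement / identity]
= NOT (a3 AND a4 OR a4 AND NOT a3)   [absorption]
= NOT a4   [distribution]

NOT a4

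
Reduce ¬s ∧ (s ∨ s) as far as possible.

¬s ∧ (s ∨ s)
= ¬s ∧ s
= False

False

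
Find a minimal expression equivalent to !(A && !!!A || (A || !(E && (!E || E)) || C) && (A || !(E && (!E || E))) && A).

!(A && !!!A || (A || !(E && (!E || E)) || C) && (A || !(E && (!E || E))) && A)
= !(A && !!!A || (A || !(E && (!E || E))) && A)   — absorption
= !(A && !A || (A || !(E && (!E || E))) && A)   — double negation
= !(A && !A || (A || !E) && A)   — complement / identity
= !(A && !A || A)   — absorption
= !A   — complement / identity

!A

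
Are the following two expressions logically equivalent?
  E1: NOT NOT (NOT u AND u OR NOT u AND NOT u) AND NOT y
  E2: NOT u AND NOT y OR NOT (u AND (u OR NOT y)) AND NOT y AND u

E1: NOT NOT (NOT u AND u OR NOT u AND NOT u) AND NOT y
    = NOT NOT NOT u AND NOT y   (distribution)
    = NOT u AND NOT y   (double negation)
E2: NOT u AND NOT y OR NOT (u AND (u OR NOT y)) AND NOT y AND u
    = NOT u AND NOT y OR NOT u AND NOT y AND u   (absorption)
    = NOT u AND NOT y   (absorption)
Both reduce to NOT u AND NOT y, so they are equivalent.

Yes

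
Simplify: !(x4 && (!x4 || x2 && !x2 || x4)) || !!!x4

!(x4 && (!x4 || x2 && !x2 || x4)) || !!!x4
= !(x4 && (!x4 || x4)) || !!!x4   (complement / identity)
= !(x4 && (!x4 || x4)) || !x4   (double negation)
= !x4 || !x4   (complement / identity)
= !x4   (idempotence)

!x4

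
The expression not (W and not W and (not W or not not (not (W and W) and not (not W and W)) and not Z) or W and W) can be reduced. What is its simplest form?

not W

not (W and not W and (not W or not not (not (W and W) and not (not W and W)) and not Z) or W and W)
= not (W and not W and (not W or not (W and W or not W and W) and not Z) or W and W)   — De Morgan
= not (W and not W and (not W or not W and not Z) or W and W)   — distribution
= not (W and not W and not W or W and W)   — absorption
= not (W and not W or W and W)   — idempotence
= not W   — distribution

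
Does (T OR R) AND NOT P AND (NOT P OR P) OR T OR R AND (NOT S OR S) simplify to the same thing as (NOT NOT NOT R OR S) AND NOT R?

E1: (T OR R) AND NOT P AND (NOT P OR P) OR T OR R AND (NOT S OR S)
    = (T OR R) AND NOT P AND (NOT P OR P) OR T OR R   [complement / identity]
    = (T OR R) AND NOT P OR T OR R   [complement / identity]
    = T OR R   [absorption]
E2: (NOT NOT NOT R OR S) AND NOT R
    = (NOT R OR S) AND NOT R   [double negation]
    = NOT R   [absorption]
These differ: at P=1, R=1, S=0, T=1, E1 = 1 but E2 = 0.

No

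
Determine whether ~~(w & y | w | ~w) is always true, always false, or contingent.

always true

~~(w & y | w | ~w)
= ~~(w | ~w)   — absorption
= w | ~w   — double negation
= 1   — complement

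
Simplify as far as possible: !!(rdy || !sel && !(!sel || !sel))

rdy

!!(rdy || !sel && !(!sel || !sel))
= !!(rdy || !sel && sel && sel)   (De Morgan)
= !!(rdy || !sel && sel)   (idempotence)
= !!rdy   (complement / identity)
= rdy   (double negation)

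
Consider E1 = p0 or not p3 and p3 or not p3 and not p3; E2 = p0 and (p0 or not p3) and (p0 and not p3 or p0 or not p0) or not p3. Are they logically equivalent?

E1: p0 or not p3 and p3 or not p3 and not p3
    = p0 or not p3   (distribution)
E2: p0 and (p0 or not p3) and (p0 and not p3 or p0 or not p0) or not p3
    = p0 and (p0 or not p3) and (p0 or not p0) or not p3   (absorption)
    = p0 and (p0 or not p0) or not p3   (absorption)
    = p0 or not p3   (complement / identity)
Both reduce to p0 or not p3, so they are equivalent.

Yes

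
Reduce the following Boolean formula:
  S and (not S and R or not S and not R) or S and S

S

S and (not S and R or not S and not R) or S and S
= S and not S or S and S   — distribution
= S   — distribution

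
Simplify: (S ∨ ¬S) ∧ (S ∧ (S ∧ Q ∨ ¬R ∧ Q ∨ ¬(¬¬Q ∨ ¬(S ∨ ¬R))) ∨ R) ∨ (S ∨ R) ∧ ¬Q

S ∨ R

(S ∨ ¬S) ∧ (S ∧ (S ∧ Q ∨ ¬R ∧ Q ∨ ¬(¬¬Q ∨ ¬(S ∨ ¬R))) ∨ R) ∨ (S ∨ R) ∧ ¬Q
= (S ∨ ¬S) ∧ (S ∧ ((S ∨ ¬R) ∧ Q ∨ ¬(¬¬Q ∨ ¬(S ∨ ¬R))) ∨ R) ∨ (S ∨ R) ∧ ¬Q   (distribution)
= (S ∨ ¬S) ∧ (S ∧ ((S ∨ ¬R) ∧ Q ∨ ¬Q ∧ (S ∨ ¬R)) ∨ R) ∨ (S ∨ R) ∧ ¬Q   (De Morgan)
= (S ∨ ¬S) ∧ (S ∧ (S ∨ ¬R) ∨ R) ∨ (S ∨ R) ∧ ¬Q   (distribution)
= (S ∨ ¬S) ∧ (S ∨ R) ∨ (S ∨ R) ∧ ¬Q   (absorption)
= S ∨ R ∨ (S ∨ R) ∧ ¬Q   (complement / identity)
= S ∨ R   (absorption)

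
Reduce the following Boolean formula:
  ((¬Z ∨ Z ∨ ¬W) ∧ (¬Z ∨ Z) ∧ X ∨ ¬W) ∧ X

((¬Z ∨ Z ∨ ¬W) ∧ (¬Z ∨ Z) ∧ X ∨ ¬W) ∧ X
= ((¬Z ∨ Z) ∧ X ∨ ¬W) ∧ X
= (X ∨ ¬W) ∧ X
= X

X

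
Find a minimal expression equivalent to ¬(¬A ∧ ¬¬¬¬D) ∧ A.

A

¬(¬A ∧ ¬¬¬¬D) ∧ A
= (A ∨ ¬¬¬D) ∧ A   (De Morgan)
= (A ∨ ¬D) ∧ A   (double negation)
= A   (absorption)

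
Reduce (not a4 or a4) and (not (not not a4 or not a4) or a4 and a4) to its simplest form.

(not a4 or a4) and (not (not not a4 or not a4) or a4 and a4)
= (not a4 or a4) and (not a4 and a4 or a4 and a4)   (De Morgan)
= (not a4 or a4) and a4   (distribution)
= a4   (complement / identity)

a4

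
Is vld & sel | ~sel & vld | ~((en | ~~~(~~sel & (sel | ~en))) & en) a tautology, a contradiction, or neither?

vld & sel | ~sel & vld | ~((en | ~~~(~~sel & (sel | ~en))) & en)
= vld & sel | ~sel & vld | ~((en | ~(~~sel & (sel | ~en))) & en)
= vld & sel | ~sel & vld | ~((en | ~(sel & (sel | ~en))) & en)
= vld | ~((en | ~(sel & (sel | ~en))) & en)
= vld | ~((en | ~sel) & en)
= vld | ~en
This depends on en, vld, so it is not a constant.

neither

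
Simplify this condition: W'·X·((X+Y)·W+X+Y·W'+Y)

W'·X

W'·X·((X+Y)·W+X+Y·W'+Y)
= W'·X·((X+Y)·W+X+Y)   (absorption)
= W'·X·(X+Y)   (absorption)
= W'·X   (absorption)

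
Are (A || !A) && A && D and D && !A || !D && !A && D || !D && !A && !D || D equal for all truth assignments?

No

E1: (A || !A) && A && D
    = A && D   [complement / identity]
E2: D && !A || !D && !A && D || !D && !A && !D || D
    = D && !A || !D && !A || D   [distribution]
    = !A || D   [distribution]
These differ: at A=0, D=0, E1 = 0 but E2 = 1.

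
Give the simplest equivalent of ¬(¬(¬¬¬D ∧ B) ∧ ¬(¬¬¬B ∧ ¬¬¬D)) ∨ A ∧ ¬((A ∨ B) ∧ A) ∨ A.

¬(¬(¬¬¬D ∧ B) ∧ ¬(¬¬¬B ∧ ¬¬¬D)) ∨ A ∧ ¬((A ∨ B) ∧ A) ∨ A
= ¬¬¬D ∧ B ∨ ¬¬¬B ∧ ¬¬¬D ∨ A ∧ ¬((A ∨ B) ∧ A) ∨ A   — De Morgan
= ¬¬¬D ∧ B ∨ ¬¬¬B ∧ ¬¬¬D ∨ A ∧ ¬A ∨ A   — absorption
= ¬¬¬D ∧ B ∨ ¬¬¬B ∧ ¬¬¬D ∨ A   — complement / identity
= ¬¬¬D ∧ B ∨ ¬B ∧ ¬¬¬D ∨ A   — double negation
= ¬¬¬D ∨ A   — distribution
= ¬D ∨ A   — double negation

¬D ∨ A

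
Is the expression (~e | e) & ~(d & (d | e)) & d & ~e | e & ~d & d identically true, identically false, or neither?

(~e | e) & ~(d & (d | e)) & d & ~e | e & ~d & d
= (~e | e) & ~d & d & ~e | e & ~d & d   [absorption]
= ~d & d & ~e | e & ~d & d   [complement / identity]
= ~d & d   [distribution]
= 0   [complement]

identically false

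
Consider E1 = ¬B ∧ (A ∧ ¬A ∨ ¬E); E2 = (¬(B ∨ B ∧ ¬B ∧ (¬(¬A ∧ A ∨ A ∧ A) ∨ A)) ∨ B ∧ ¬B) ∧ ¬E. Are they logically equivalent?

Yes

E1: ¬B ∧ (A ∧ ¬A ∨ ¬E)
    = ¬B ∧ ¬E   (complement / identity)
E2: (¬(B ∨ B ∧ ¬B ∧ (¬(¬A ∧ A ∨ A ∧ A) ∨ A)) ∨ B ∧ ¬B) ∧ ¬E
    = (¬(B ∨ B ∧ ¬B ∧ (¬A ∨ A)) ∨ B ∧ ¬B) ∧ ¬E   (distribution)
    = ¬(B ∨ B ∧ ¬B ∧ (¬A ∨ A)) ∧ ¬E   (complement / identity)
    = ¬(B ∨ B ∧ ¬B) ∧ ¬E   (complement / identity)
    = ¬B ∧ ¬E   (complement / identity)
Both reduce to ¬B ∧ ¬E, so they are equivalent.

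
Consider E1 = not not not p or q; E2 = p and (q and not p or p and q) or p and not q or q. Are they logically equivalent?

E1: not not not p or q
    = not p or q   — double negation
E2: p and (q and not p or p and q) or p and not q or q
    = p and q or p and not q or q   — distribution
    = p or q   — distribution
These differ: at p=0, q=0, E1 = 1 but E2 = 0.

No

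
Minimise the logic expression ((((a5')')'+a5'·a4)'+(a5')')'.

a5'

((((a5')')'+a5'·a4)'+(a5')')'
= ((a5'+a5'·a4)'+(a5')')'
= ((a5')'+(a5')')'
= a5'·a5'
= a5'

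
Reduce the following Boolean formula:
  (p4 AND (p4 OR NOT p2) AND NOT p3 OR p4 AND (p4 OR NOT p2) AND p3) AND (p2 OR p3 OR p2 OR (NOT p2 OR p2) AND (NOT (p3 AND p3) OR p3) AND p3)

p4 AND (p2 OR p3)

(p4 AND (p4 OR NOT p2) AND NOT p3 OR p4 AND (p4 OR NOT p2) AND p3) AND (p2 OR p3 OR p2 OR (NOT p2 OR p2) AND (NOT (p3 AND p3) OR p3) AND p3)
= p4 AND (p4 OR NOT p2) AND (p2 OR p3 OR p2 OR (NOT p2 OR p2) AND (NOT (p3 AND p3) OR p3) AND p3)   — distribution
= p4 AND (p2 OR p3 OR p2 OR (NOT p2 OR p2) AND (NOT (p3 AND p3) OR p3) AND p3)   — absorption
= p4 AND (p2 OR p3 OR p2 OR (NOT (p3 AND p3) OR p3) AND p3)   — complement / identity
= p4 AND (p2 OR p3 OR p2 OR (NOT p3 OR p3) AND p3)   — idempotence
= p4 AND (p2 OR p3 OR p2 OR p3)   — complement / identity
= p4 AND (p2 OR p3)   — idempotence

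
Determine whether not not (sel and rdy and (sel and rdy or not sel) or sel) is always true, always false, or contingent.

contingent

not not (sel and rdy and (sel and rdy or not sel) or sel)
= not not (sel and rdy or sel)   — absorption
= sel and rdy or sel   — double negation
= sel   — absorption
This depends on sel, so it is not a constant.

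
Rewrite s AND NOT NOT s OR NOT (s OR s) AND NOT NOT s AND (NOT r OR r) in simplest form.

s

s AND NOT NOT s OR NOT (s OR s) AND NOT NOT s AND (NOT r OR r)
= s AND NOT NOT s OR NOT (s OR s) AND NOT NOT s   (complement / identity)
= s AND NOT NOT s OR NOT s AND NOT NOT s   (idempotence)
= NOT NOT s   (distribution)
= s   (double negation)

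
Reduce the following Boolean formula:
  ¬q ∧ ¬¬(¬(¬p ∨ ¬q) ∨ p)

¬q ∧ ¬¬(¬(¬p ∨ ¬q) ∨ p)
= ¬q ∧ ¬¬(p ∧ q ∨ p)   (De Morgan)
= ¬q ∧ ¬¬p   (absorption)
= ¬q ∧ p   (double negation)

¬q ∧ p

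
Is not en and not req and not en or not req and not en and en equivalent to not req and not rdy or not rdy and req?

No

E1: not en and not req and not en or not req and not en and en
    = not req and not en   [distribution]
E2: not req and not rdy or not rdy and req
    = not rdy   [distribution]
These differ: at en=1, rdy=0, req=0, E1 = 0 but E2 = 1.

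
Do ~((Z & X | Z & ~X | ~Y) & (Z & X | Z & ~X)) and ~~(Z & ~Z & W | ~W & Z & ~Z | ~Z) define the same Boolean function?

Yes

E1: ~((Z & X | Z & ~X | ~Y) & (Z & X | Z & ~X))
    = ~(Z & X | Z & ~X)   [absorption]
    = ~Z   [distribution]
E2: ~~(Z & ~Z & W | ~W & Z & ~Z | ~Z)
    = ~~(Z & ~Z | ~Z)   [distribution]
    = Z & ~Z | ~Z   [double negation]
    = ~Z   [complement / identity]
Both reduce to ~Z, so they are equivalent.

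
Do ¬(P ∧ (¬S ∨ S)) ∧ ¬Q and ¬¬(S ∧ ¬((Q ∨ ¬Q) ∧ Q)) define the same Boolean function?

No

E1: ¬(P ∧ (¬S ∨ S)) ∧ ¬Q
    = ¬P ∧ ¬Q   — complement / identity
E2: ¬¬(S ∧ ¬((Q ∨ ¬Q) ∧ Q))
    = ¬¬(S ∧ ¬Q)   — complement / identity
    = S ∧ ¬Q   — double negation
These differ: at P=0, Q=0, S=0, E1 = 1 but E2 = 0.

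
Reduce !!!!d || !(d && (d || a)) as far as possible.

true

!!!!d || !(d && (d || a))
= !!!!d || !d   [absorption]
= !!d || !d   [double negation]
= d || !d   [double negation]
= true   [complement]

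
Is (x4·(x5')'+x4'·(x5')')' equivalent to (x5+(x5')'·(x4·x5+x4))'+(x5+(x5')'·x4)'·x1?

E1: (x4·(x5')'+x4'·(x5')')'
    = ((x5')')'
    = x5'
E2: (x5+(x5')'·(x4·x5+x4))'+(x5+(x5')'·x4)'·x1
    = (x5+(x5')'·x4)'+(x5+(x5')'·x4)'·x1
    = (x5+(x5')'·x4)'
    = (x5+x5·x4)'
    = x5'
Both reduce to x5', so they are equivalent.

Yes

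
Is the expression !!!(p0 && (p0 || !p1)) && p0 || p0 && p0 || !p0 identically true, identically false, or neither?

!!!(p0 && (p0 || !p1)) && p0 || p0 && p0 || !p0
= !(p0 && (p0 || !p1)) && p0 || p0 && p0 || !p0   [double negation]
= !p0 && p0 || p0 && p0 || !p0   [absorption]
= p0 || !p0   [distribution]
= true   [complement]

identically true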